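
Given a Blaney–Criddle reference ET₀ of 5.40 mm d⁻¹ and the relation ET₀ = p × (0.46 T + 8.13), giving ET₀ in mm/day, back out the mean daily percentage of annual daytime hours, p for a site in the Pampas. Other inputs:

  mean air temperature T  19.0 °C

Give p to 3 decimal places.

p = ET₀ / (0.46 T + 8.13) = 5.40 / (0.46 × 19.0 + 8.13) = 5.40 / 16.870 = 0.3201

0.320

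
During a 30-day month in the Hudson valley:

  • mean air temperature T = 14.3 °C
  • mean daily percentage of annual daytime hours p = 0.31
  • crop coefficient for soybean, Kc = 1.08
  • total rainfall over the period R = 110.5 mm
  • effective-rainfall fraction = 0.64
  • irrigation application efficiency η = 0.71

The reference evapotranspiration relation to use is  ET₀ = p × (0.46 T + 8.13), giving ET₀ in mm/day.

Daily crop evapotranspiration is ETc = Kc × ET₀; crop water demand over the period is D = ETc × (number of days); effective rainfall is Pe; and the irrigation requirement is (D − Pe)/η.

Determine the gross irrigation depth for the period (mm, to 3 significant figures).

108 mm

ET₀ = 0.31 × (0.46 × 14.3 + 8.13) = 0.31 × 14.708 = 4.5595 mm/d
ETc = Kc × ET₀ = 1.08 × 4.5595 = 4.9243 mm/d
Crop demand D = ETc × 30 d = 4.9243 × 30 = 147.729 mm
Pe = 0.64 × 110.5 = 70.720 mm
D − Pe = 147.729 − 70.720 = 77.009 mm
Gross irrigation = 77.009 / 0.71 = 108.463 mm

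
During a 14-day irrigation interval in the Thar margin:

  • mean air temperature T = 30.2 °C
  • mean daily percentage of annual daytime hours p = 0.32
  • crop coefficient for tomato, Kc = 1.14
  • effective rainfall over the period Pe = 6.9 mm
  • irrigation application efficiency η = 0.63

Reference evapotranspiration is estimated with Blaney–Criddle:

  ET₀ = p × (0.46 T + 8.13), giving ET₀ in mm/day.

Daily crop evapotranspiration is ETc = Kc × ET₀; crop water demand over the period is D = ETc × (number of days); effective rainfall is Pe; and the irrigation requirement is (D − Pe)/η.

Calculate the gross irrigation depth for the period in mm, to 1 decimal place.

167.6 mm

ET₀ = 0.32 × (0.46 × 30.2 + 8.13) = 0.32 × 22.022 = 7.0470 mm/d
ETc = Kc × ET₀ = 1.14 × 7.0470 = 8.0336 mm/d
Crop demand D = ETc × 14 d = 8.0336 × 14 = 112.470 mm
D − Pe = 112.470 − 6.9 = 105.570 mm
Gross irrigation = 105.570 / 0.63 = 167.571 mm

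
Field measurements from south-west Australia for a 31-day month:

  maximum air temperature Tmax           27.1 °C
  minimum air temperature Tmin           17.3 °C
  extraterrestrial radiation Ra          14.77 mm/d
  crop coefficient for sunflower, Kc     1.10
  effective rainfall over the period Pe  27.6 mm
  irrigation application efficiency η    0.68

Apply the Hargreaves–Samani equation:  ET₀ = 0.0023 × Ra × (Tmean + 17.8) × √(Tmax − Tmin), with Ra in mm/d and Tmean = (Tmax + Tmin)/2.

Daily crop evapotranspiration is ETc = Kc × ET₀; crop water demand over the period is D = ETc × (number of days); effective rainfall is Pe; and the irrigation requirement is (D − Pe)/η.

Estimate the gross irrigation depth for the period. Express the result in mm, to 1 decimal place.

Tmean = (27.1 + 17.3)/2 = 22.20 °C
ET₀ = 0.0023 × 14.77 × (22.20 + 17.8) × √9.8 = 0.0023 × 14.77 × 40.00 × 3.1305 = 4.2538 mm/d
ETc = Kc × ET₀ = 1.10 × 4.2538 = 4.6792 mm/d
Crop demand D = ETc × 31 d = 4.6792 × 31 = 145.055 mm
D − Pe = 145.055 − 27.6 = 117.455 mm
Gross irrigation = 117.455 / 0.68 = 172.728 mm

172.7 mm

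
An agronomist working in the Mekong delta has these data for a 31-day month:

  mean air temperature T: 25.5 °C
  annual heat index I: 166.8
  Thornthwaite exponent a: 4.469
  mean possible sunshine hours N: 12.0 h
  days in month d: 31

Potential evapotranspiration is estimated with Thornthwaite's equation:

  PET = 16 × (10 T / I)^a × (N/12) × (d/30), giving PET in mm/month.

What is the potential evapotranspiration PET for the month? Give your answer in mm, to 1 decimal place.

110.2 mm

10T/I = 10 × 25.5 / 166.8 = 1.5288
(10T/I)^a = 1.5288^4.469 = 6.6660
Uncorrected PET = 16 × 6.6660 = 106.656 mm
Correction = (N/12)(d/30) = (12.0/12)(31/30) = 1.0333
PET = 106.656 × 1.0333 = 110.208 mm/month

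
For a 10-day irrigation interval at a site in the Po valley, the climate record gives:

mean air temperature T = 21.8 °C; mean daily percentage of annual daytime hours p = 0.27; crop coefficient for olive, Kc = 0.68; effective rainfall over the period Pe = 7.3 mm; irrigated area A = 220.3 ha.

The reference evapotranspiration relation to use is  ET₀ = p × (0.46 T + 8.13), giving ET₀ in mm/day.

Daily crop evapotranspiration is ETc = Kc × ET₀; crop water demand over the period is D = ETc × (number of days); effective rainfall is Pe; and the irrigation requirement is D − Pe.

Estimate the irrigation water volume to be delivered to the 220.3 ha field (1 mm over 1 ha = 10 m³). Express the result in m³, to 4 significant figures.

57360 m³

ET₀ = 0.27 × (0.46 × 21.8 + 8.13) = 0.27 × 18.158 = 4.9027 mm/d
ETc = Kc × ET₀ = 0.68 × 4.9027 = 3.3338 mm/d
Crop demand D = ETc × 10 d = 3.3338 × 10 = 33.338 mm
D − Pe = 33.338 − 7.3 = 26.038 mm
Volume = 26.038 mm × 220.3 ha × 10 = 57361.7 m³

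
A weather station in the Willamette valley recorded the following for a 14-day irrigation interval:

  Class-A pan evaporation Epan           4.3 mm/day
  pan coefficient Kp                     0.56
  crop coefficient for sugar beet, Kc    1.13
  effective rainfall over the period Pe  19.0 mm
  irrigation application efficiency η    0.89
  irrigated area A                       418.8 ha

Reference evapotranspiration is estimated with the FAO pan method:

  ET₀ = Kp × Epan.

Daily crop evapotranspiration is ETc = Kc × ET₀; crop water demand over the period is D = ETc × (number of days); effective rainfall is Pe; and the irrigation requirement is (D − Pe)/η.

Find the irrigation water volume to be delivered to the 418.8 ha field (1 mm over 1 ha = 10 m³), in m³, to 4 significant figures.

89850 m³

ET₀ = 0.56 × 4.3 = 2.4080 mm/d
ETc = Kc × ET₀ = 1.13 × 2.4080 = 2.7210 mm/d
Crop demand D = ETc × 14 d = 2.7210 × 14 = 38.094 mm
D − Pe = 38.094 − 19.0 = 19.094 mm
Gross irrigation = 19.094 / 0.89 = 21.454 mm
Volume = 21.454 mm × 418.8 ha × 10 = 89849.4 m³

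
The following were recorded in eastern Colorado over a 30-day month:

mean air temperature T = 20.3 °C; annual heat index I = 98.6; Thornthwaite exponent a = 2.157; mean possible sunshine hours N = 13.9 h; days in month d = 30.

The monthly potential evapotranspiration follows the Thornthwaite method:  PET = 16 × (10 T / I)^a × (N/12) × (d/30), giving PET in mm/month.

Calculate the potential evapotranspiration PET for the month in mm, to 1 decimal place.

10T/I = 10 × 20.3 / 98.6 = 2.0588
(10T/I)^a = 2.0588^2.157 = 4.7475
Uncorrected PET = 16 × 4.7475 = 75.960 mm
Correction = (N/12)(d/30) = (13.9/12)(30/30) = 1.1583
PET = 75.960 × 1.1583 = 87.984 mm/month

88.0 mm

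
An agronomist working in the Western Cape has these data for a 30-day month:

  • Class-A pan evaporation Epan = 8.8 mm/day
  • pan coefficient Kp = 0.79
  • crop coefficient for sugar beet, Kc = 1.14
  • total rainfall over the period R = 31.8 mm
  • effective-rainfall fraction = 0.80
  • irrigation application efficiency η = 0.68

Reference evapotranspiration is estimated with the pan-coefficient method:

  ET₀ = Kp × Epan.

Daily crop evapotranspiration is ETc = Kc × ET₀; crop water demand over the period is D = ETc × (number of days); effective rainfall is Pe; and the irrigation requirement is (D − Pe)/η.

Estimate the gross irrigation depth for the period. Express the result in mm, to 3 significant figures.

312 mm

ET₀ = 0.79 × 8.8 = 6.9520 mm/d
ETc = Kc × ET₀ = 1.14 × 6.9520 = 7.9253 mm/d
Crop demand D = ETc × 30 d = 7.9253 × 30 = 237.759 mm
Pe = 0.80 × 31.8 = 25.440 mm
D − Pe = 237.759 − 25.440 = 212.319 mm
Gross irrigation = 212.319 / 0.68 = 312.234 mm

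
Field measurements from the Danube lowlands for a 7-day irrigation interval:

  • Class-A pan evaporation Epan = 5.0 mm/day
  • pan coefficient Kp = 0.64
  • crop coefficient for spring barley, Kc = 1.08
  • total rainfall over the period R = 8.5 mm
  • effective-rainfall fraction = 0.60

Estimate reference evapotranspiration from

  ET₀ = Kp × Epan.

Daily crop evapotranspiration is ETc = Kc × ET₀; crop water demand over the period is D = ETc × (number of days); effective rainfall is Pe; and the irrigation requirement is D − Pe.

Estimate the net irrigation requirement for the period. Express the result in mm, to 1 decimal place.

19.1 mm

ET₀ = 0.64 × 5.0 = 3.2000 mm/d
ETc = Kc × ET₀ = 1.08 × 3.2000 = 3.4560 mm/d
Crop demand D = ETc × 7 d = 3.4560 × 7 = 24.192 mm
Pe = 0.60 × 8.5 = 5.100 mm
D − Pe = 24.192 − 5.100 = 19.092 mm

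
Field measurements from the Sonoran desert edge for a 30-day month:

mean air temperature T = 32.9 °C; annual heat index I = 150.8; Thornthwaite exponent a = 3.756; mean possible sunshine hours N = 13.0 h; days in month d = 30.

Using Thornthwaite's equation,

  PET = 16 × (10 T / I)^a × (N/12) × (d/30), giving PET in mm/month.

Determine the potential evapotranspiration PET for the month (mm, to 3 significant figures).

10T/I = 10 × 32.9 / 150.8 = 2.1817
(10T/I)^a = 2.1817^3.756 = 18.7290
Uncorrected PET = 16 × 18.7290 = 299.664 mm
Correction = (N/12)(d/30) = (13.0/12)(30/30) = 1.0833
PET = 299.664 × 1.0833 = 324.626 mm/month

325 mm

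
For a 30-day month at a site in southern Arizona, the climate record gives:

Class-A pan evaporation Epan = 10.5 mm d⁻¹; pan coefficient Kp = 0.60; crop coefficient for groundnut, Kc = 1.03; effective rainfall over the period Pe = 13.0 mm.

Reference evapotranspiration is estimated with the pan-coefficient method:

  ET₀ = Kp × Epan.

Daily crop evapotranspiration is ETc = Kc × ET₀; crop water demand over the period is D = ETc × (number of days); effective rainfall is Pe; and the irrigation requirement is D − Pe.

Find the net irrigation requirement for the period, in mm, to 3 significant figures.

182 mm

ET₀ = 0.60 × 10.5 = 6.3000 mm/d
ETc = Kc × ET₀ = 1.03 × 6.3000 = 6.4890 mm/d
Crop demand D = ETc × 30 d = 6.4890 × 30 = 194.670 mm
D − Pe = 194.670 − 13.0 = 181.670 mm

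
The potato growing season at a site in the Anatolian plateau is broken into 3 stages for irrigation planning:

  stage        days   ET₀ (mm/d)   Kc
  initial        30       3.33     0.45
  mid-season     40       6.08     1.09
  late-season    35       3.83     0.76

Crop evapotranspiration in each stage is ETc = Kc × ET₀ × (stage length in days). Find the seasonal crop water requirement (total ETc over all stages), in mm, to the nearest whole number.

initial: 0.45 × 3.33 × 30 = 44.96 mm
mid-season: 1.09 × 6.08 × 40 = 265.09 mm
late-season: 0.76 × 3.83 × 35 = 101.88 mm
Seasonal total = 411.93 mm

412 mm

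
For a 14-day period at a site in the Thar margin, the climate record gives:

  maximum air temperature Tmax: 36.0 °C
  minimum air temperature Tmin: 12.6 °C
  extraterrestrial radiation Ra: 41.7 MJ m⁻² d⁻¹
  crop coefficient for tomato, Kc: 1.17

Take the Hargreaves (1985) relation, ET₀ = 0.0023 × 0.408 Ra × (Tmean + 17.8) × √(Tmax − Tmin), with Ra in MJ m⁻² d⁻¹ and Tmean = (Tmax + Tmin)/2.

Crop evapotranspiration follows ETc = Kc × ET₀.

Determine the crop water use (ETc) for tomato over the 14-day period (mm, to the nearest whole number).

131 mm

Tmean = (36.0 + 12.6)/2 = 24.30 °C
0.408 Ra = 0.408 × 41.7 = 17.0136 mm/d equivalent
ET₀ = 0.0023 × 17.0136 × (24.30 + 17.8) × √23.4 = 0.0023 × 17.0136 × 42.10 × 4.8374 = 7.9693 mm/d
ETc = Kc × ET₀ = 1.17 × 7.9693 = 9.3241 mm/d
Over 14 days: 9.3241 × 14 = 130.537 mm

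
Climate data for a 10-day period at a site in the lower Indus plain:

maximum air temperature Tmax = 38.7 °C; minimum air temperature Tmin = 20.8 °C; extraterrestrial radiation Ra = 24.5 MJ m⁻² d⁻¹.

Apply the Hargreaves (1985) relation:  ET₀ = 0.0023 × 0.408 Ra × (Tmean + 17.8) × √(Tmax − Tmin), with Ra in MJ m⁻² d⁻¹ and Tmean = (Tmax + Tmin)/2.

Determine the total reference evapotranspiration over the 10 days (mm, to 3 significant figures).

46.3 mm

Tmean = (38.7 + 20.8)/2 = 29.75 °C
0.408 Ra = 0.408 × 24.5 = 9.9960 mm/d equivalent
ET₀ = 0.0023 × 9.9960 × (29.75 + 17.8) × √17.9 = 0.0023 × 9.9960 × 47.55 × 4.2308 = 4.6252 mm/d
Over 10 days: 4.6252 × 10 = 46.252 mm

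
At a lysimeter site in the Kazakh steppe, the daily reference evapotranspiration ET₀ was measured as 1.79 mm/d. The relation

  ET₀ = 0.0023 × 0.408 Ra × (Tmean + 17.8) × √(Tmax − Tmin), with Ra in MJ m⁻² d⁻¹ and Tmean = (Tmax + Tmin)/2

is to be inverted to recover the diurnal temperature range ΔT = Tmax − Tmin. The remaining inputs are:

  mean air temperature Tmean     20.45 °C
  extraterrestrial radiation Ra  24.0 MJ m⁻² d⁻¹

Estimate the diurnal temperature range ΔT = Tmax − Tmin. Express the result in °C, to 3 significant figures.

√ΔT = ET₀ / [0.0023 × 0.408 × Ra × (Tmean+17.8)] = 1.79 / (0.0023 × 9.7920 × 38.25) = 2.0779
ΔT = 2.0779² = 4.318 °C

4.32 °C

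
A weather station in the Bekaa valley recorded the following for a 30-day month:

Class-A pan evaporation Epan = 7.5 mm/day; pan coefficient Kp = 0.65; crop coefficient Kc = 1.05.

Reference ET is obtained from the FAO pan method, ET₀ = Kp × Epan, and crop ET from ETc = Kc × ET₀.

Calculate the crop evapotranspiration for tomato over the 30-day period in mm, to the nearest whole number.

154 mm

ET₀ = 0.65 × 7.5 = 4.8750 mm/d
ETc = Kc × ET₀ = 1.05 × 4.8750 = 5.1188 mm/d
Over 30 days: 5.1188 × 30 = 153.564 mm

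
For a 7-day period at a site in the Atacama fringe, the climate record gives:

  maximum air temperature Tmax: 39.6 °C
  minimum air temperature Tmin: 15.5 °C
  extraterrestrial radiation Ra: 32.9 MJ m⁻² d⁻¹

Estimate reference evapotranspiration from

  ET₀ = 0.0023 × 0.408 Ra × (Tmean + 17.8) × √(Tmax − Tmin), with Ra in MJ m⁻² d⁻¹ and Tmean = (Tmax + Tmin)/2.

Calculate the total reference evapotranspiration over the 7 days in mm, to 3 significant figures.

48.1 mm

Tmean = (39.6 + 15.5)/2 = 27.55 °C
0.408 Ra = 0.408 × 32.9 = 13.4232 mm/d equivalent
ET₀ = 0.0023 × 13.4232 × (27.55 + 17.8) × √24.1 = 0.0023 × 13.4232 × 45.35 × 4.9092 = 6.8734 mm/d
Over 7 days: 6.8734 × 7 = 48.114 mm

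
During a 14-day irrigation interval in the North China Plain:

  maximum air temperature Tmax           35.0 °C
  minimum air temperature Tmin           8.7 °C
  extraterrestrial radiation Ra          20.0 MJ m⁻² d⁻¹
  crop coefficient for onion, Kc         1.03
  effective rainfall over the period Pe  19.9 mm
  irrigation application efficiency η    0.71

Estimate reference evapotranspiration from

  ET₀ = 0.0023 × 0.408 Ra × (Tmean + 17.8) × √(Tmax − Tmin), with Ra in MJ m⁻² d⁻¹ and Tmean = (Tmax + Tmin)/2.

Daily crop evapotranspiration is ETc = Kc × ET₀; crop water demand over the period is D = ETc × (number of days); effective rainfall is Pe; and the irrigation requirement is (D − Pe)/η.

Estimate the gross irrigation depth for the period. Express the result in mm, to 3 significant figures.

Tmean = (35.0 + 8.7)/2 = 21.85 °C
0.408 Ra = 0.408 × 20.0 = 8.1600 mm/d equivalent
ET₀ = 0.0023 × 8.1600 × (21.85 + 17.8) × √26.3 = 0.0023 × 8.1600 × 39.65 × 5.1284 = 3.8163 mm/d
ETc = Kc × ET₀ = 1.03 × 3.8163 = 3.9308 mm/d
Crop demand D = ETc × 14 d = 3.9308 × 14 = 55.031 mm
D − Pe = 55.031 − 19.9 = 35.131 mm
Gross irrigation = 35.131 / 0.71 = 49.480 mm

49.5 mm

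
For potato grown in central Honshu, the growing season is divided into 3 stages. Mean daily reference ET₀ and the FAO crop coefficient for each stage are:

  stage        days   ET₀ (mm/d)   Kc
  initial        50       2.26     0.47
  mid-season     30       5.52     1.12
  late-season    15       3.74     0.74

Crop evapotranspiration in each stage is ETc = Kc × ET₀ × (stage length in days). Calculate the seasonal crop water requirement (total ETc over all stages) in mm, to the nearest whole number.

280 mm

initial: 0.47 × 2.26 × 50 = 53.11 mm
mid-season: 1.12 × 5.52 × 30 = 185.47 mm
late-season: 0.74 × 3.74 × 15 = 41.51 mm
Seasonal total = 280.09 mm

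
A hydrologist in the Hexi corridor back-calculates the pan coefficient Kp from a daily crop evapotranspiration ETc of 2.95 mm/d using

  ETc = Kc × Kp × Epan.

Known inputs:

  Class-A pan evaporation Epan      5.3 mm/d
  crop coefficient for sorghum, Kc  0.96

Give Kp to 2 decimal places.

ETc = Kc × Kp × Epan  ⇒  Kp = ETc / (Kc × Epan)
Kp = 2.95 / (0.96 × 5.3) = 2.95 / 5.088 = 0.5798

0.58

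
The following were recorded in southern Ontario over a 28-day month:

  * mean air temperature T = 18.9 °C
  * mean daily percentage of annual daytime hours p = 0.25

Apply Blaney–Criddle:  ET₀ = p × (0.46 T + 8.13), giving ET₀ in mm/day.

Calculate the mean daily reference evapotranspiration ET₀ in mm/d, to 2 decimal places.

ET₀ = 0.25 × (0.46 × 18.9 + 8.13) = 0.25 × 16.824 = 4.2060 mm/d

4.21 mm/d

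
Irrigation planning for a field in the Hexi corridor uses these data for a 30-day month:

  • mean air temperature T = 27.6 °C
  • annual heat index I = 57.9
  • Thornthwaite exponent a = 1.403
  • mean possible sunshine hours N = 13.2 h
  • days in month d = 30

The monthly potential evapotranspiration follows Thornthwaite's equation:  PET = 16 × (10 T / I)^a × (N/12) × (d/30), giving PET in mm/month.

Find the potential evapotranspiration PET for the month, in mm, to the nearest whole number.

10T/I = 10 × 27.6 / 57.9 = 4.7668
(10T/I)^a = 4.7668^1.403 = 8.9444
Uncorrected PET = 16 × 8.9444 = 143.110 mm
Correction = (N/12)(d/30) = (13.2/12)(30/30) = 1.1000
PET = 143.110 × 1.1000 = 157.421 mm/month

157 mm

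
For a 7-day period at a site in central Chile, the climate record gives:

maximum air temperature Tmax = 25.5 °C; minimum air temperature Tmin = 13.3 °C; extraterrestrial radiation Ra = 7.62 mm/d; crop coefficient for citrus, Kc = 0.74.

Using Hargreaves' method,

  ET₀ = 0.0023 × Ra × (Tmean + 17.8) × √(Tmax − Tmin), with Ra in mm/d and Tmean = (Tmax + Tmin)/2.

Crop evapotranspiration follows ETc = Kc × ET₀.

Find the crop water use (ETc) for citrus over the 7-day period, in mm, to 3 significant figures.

Tmean = (25.5 + 13.3)/2 = 19.40 °C
ET₀ = 0.0023 × 7.62 × (19.40 + 17.8) × √12.2 = 0.0023 × 7.62 × 37.20 × 3.4928 = 2.2772 mm/d
ETc = Kc × ET₀ = 0.74 × 2.2772 = 1.6851 mm/d
Over 7 days: 1.6851 × 7 = 11.796 mm

11.8 mm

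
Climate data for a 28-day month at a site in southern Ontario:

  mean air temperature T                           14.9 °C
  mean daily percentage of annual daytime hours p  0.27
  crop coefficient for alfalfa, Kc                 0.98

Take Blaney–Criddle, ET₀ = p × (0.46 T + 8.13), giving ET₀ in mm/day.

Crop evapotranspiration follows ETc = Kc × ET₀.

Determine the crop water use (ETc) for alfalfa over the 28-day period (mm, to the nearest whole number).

ET₀ = 0.27 × (0.46 × 14.9 + 8.13) = 0.27 × 14.984 = 4.0457 mm/d
ETc = Kc × ET₀ = 0.98 × 4.0457 = 3.9648 mm/d
Over 28 days: 3.9648 × 28 = 111.014 mm

111 mm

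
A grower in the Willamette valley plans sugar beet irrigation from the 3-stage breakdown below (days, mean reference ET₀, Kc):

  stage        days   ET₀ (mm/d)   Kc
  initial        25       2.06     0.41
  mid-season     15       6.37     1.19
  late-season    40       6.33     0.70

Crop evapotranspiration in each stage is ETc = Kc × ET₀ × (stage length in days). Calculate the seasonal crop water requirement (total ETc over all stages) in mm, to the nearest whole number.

initial: 0.41 × 2.06 × 25 = 21.12 mm
mid-season: 1.19 × 6.37 × 15 = 113.70 mm
late-season: 0.70 × 6.33 × 40 = 177.24 mm
Seasonal total = 312.06 mm

312 mm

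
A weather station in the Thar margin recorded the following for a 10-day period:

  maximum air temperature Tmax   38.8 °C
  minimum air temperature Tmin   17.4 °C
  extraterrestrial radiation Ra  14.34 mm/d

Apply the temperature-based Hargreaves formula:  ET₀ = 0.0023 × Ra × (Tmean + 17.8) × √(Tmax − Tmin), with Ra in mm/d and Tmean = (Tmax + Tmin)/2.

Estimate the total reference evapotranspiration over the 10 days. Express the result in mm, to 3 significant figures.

Tmean = (38.8 + 17.4)/2 = 28.10 °C
ET₀ = 0.0023 × 14.34 × (28.10 + 17.8) × √21.4 = 0.0023 × 14.34 × 45.90 × 4.6260 = 7.0032 mm/d
Over 10 days: 7.0032 × 10 = 70.032 mm

70.0 mm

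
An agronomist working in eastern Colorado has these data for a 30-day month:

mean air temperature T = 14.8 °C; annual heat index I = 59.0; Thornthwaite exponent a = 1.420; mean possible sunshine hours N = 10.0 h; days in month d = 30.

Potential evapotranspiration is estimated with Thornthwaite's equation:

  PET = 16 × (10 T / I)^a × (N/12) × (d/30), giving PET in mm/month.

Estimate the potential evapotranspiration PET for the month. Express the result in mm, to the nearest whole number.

10T/I = 10 × 14.8 / 59.0 = 2.5085
(10T/I)^a = 2.5085^1.420 = 3.6912
Uncorrected PET = 16 × 3.6912 = 59.059 mm
Correction = (N/12)(d/30) = (10.0/12)(30/30) = 0.8333
PET = 59.059 × 0.8333 = 49.214 mm/month

49 mm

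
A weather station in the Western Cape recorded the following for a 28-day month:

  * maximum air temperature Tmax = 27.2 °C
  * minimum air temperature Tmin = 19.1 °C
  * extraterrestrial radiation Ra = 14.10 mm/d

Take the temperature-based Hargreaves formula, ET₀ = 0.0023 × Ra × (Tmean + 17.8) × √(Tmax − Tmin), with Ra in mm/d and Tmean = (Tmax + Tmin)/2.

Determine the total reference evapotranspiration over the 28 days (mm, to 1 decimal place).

105.8 mm

Tmean = (27.2 + 19.1)/2 = 23.15 °C
ET₀ = 0.0023 × 14.10 × (23.15 + 17.8) × √8.1 = 0.0023 × 14.10 × 40.95 × 2.8460 = 3.7795 mm/d
Over 28 days: 3.7795 × 28 = 105.826 mm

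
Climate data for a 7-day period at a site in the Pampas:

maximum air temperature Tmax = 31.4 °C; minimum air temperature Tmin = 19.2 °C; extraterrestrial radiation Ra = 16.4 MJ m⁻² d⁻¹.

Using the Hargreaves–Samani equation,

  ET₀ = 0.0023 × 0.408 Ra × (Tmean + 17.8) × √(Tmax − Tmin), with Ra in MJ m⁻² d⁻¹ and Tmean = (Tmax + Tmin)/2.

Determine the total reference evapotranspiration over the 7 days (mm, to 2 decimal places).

16.22 mm

Tmean = (31.4 + 19.2)/2 = 25.30 °C
0.408 Ra = 0.408 × 16.4 = 6.6912 mm/d equivalent
ET₀ = 0.0023 × 6.6912 × (25.30 + 17.8) × √12.2 = 0.0023 × 6.6912 × 43.10 × 3.4928 = 2.3168 mm/d
Over 7 days: 2.3168 × 7 = 16.218 mm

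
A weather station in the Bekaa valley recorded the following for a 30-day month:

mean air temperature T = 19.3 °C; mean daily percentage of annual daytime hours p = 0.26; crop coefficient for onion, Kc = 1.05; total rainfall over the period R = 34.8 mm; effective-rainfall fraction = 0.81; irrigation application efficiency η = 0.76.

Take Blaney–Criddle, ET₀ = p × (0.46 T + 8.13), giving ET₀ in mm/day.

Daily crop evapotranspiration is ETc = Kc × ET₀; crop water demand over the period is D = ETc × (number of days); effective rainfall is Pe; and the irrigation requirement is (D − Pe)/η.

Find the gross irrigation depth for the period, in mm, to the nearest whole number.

146 mm

ET₀ = 0.26 × (0.46 × 19.3 + 8.13) = 0.26 × 17.008 = 4.4221 mm/d
ETc = Kc × ET₀ = 1.05 × 4.4221 = 4.6432 mm/d
Crop demand D = ETc × 30 d = 4.6432 × 30 = 139.296 mm
Pe = 0.81 × 34.8 = 28.188 mm
D − Pe = 139.296 − 28.188 = 111.108 mm
Gross irrigation = 111.108 / 0.76 = 146.195 mm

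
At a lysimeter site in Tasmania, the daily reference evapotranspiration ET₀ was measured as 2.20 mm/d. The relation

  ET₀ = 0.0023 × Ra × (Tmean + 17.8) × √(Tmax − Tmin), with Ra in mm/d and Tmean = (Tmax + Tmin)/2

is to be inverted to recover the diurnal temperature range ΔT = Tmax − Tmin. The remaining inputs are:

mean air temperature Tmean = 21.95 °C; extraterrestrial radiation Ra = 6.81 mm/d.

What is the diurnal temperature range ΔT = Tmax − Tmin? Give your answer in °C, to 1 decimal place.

√ΔT = ET₀ / [0.0023 × Ra × (Tmean+17.8)] = 2.20 / (0.0023 × 6.81 × 39.75) = 3.5335
ΔT = 3.5335² = 12.486 °C

12.5 °C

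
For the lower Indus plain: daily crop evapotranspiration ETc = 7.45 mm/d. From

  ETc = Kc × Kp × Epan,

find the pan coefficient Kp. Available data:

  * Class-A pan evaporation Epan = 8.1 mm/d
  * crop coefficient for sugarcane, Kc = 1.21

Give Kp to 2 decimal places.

0.76

ETc = Kc × Kp × Epan  ⇒  Kp = ETc / (Kc × Epan)
Kp = 7.45 / (1.21 × 8.1) = 7.45 / 9.801 = 0.7601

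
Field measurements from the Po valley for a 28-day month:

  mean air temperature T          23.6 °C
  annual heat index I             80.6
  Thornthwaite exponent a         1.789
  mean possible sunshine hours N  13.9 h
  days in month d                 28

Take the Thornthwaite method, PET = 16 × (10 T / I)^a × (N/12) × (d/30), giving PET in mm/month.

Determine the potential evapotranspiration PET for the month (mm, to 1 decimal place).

10T/I = 10 × 23.6 / 80.6 = 2.9280
(10T/I)^a = 2.9280^1.789 = 6.8343
Uncorrected PET = 16 × 6.8343 = 109.349 mm
Correction = (N/12)(d/30) = (13.9/12)(28/30) = 1.0811
PET = 109.349 × 1.0811 = 118.217 mm/month

118.2 mm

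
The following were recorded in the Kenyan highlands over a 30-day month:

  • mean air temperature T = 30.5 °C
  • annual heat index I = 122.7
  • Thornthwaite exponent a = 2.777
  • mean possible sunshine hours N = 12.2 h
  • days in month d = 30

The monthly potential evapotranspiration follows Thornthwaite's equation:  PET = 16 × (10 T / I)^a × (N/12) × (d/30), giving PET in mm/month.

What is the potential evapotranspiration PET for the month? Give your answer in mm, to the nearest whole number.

10T/I = 10 × 30.5 / 122.7 = 2.4857
(10T/I)^a = 2.4857^2.777 = 12.5361
Uncorrected PET = 16 × 12.5361 = 200.578 mm
Correction = (N/12)(d/30) = (12.2/12)(30/30) = 1.0167
PET = 200.578 × 1.0167 = 203.928 mm/month

204 mm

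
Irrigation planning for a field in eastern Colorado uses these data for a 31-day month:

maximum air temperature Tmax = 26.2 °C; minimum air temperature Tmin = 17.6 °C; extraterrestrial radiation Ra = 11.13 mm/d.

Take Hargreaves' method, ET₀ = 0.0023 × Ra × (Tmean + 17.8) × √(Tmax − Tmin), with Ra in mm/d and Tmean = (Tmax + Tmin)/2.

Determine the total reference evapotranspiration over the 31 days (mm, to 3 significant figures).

Tmean = (26.2 + 17.6)/2 = 21.90 °C
ET₀ = 0.0023 × 11.13 × (21.90 + 17.8) × √8.6 = 0.0023 × 11.13 × 39.70 × 2.9326 = 2.9803 mm/d
Over 31 days: 2.9803 × 31 = 92.389 mm

92.4 mm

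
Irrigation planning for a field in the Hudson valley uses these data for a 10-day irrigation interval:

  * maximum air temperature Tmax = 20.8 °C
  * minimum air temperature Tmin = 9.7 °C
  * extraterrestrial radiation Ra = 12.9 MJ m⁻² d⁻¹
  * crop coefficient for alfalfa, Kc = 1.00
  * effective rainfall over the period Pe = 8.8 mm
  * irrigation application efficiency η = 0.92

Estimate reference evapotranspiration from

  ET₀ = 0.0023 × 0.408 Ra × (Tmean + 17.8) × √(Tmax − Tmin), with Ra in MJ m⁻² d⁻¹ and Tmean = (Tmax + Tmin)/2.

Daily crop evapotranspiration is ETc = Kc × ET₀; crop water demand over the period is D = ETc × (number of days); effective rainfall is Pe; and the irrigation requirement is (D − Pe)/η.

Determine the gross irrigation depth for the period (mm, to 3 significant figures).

4.92 mm

Tmean = (20.8 + 9.7)/2 = 15.25 °C
0.408 Ra = 0.408 × 12.9 = 5.2632 mm/d equivalent
ET₀ = 0.0023 × 5.2632 × (15.25 + 17.8) × √11.1 = 0.0023 × 5.2632 × 33.05 × 3.3317 = 1.3330 mm/d
ETc = Kc × ET₀ = 1.00 × 1.3330 = 1.3330 mm/d
Crop demand D = ETc × 10 d = 1.3330 × 10 = 13.330 mm
D − Pe = 13.330 − 8.8 = 4.530 mm
Gross irrigation = 4.530 / 0.92 = 4.924 mm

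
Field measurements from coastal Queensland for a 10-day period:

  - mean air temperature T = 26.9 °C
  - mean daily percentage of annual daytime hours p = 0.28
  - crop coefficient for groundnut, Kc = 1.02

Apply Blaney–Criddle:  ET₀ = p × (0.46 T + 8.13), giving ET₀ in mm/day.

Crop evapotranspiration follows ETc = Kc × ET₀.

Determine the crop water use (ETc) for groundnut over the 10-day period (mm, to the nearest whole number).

59 mm

ET₀ = 0.28 × (0.46 × 26.9 + 8.13) = 0.28 × 20.504 = 5.7411 mm/d
ETc = Kc × ET₀ = 1.02 × 5.7411 = 5.8559 mm/d
Over 10 days: 5.8559 × 10 = 58.559 mm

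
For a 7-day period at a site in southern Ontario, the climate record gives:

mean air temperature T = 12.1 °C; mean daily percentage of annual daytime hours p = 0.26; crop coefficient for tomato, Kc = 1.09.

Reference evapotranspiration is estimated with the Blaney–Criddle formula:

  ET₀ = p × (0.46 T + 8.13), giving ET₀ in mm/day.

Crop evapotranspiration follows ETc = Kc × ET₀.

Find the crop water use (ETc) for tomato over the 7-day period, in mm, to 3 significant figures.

27.2 mm

ET₀ = 0.26 × (0.46 × 12.1 + 8.13) = 0.26 × 13.696 = 3.5610 mm/d
ETc = Kc × ET₀ = 1.09 × 3.5610 = 3.8815 mm/d
Over 7 days: 3.8815 × 7 = 27.171 mm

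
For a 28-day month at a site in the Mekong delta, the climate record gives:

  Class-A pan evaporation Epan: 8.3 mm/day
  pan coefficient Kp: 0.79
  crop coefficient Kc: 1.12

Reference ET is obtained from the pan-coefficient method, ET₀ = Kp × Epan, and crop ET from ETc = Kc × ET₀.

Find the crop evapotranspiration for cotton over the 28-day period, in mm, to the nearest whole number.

ET₀ = 0.79 × 8.3 = 6.5570 mm/d
ETc = Kc × ET₀ = 1.12 × 6.5570 = 7.3438 mm/d
Over 28 days: 7.3438 × 28 = 205.626 mm

206 mm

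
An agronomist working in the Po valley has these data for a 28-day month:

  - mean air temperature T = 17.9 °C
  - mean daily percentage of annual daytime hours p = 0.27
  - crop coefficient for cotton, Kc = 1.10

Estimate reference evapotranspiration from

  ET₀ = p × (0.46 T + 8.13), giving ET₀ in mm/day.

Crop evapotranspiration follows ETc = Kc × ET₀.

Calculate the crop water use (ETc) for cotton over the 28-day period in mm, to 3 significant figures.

ET₀ = 0.27 × (0.46 × 17.9 + 8.13) = 0.27 × 16.364 = 4.4183 mm/d
ETc = Kc × ET₀ = 1.10 × 4.4183 = 4.8601 mm/d
Over 28 days: 4.8601 × 28 = 136.083 mm

136 mm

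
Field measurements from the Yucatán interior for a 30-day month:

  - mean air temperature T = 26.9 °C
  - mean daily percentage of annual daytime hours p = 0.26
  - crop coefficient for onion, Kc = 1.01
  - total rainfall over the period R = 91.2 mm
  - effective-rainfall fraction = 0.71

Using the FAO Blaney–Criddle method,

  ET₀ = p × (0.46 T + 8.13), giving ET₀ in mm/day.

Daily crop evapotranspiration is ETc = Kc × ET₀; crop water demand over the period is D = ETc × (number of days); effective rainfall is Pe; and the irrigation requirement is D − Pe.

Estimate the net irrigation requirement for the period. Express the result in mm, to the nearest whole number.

97 mm

ET₀ = 0.26 × (0.46 × 26.9 + 8.13) = 0.26 × 20.504 = 5.3310 mm/d
ETc = Kc × ET₀ = 1.01 × 5.3310 = 5.3843 mm/d
Crop demand D = ETc × 30 d = 5.3843 × 30 = 161.529 mm
Pe = 0.71 × 91.2 = 64.752 mm
D − Pe = 161.529 − 64.752 = 96.777 mm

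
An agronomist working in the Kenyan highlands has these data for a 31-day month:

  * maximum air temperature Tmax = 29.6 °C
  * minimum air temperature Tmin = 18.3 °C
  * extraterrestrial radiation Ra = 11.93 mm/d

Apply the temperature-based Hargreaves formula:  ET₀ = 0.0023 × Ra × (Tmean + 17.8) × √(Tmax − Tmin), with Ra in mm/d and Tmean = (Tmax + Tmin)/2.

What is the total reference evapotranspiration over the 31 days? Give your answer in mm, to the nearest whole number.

Tmean = (29.6 + 18.3)/2 = 23.95 °C
ET₀ = 0.0023 × 11.93 × (23.95 + 17.8) × √11.3 = 0.0023 × 11.93 × 41.75 × 3.3615 = 3.8509 mm/d
Over 31 days: 3.8509 × 31 = 119.378 mm

119 mm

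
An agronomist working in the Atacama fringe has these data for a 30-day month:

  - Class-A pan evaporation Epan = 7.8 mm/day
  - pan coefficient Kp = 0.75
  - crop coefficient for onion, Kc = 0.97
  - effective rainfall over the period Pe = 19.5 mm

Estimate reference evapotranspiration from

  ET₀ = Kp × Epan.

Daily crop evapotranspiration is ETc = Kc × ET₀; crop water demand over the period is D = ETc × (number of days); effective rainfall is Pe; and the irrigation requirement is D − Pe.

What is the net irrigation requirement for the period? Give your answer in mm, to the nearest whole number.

ET₀ = 0.75 × 7.8 = 5.8500 mm/d
ETc = Kc × ET₀ = 0.97 × 5.8500 = 5.6745 mm/d
Crop demand D = ETc × 30 d = 5.6745 × 30 = 170.235 mm
D − Pe = 170.235 − 19.5 = 150.735 mm

151 mm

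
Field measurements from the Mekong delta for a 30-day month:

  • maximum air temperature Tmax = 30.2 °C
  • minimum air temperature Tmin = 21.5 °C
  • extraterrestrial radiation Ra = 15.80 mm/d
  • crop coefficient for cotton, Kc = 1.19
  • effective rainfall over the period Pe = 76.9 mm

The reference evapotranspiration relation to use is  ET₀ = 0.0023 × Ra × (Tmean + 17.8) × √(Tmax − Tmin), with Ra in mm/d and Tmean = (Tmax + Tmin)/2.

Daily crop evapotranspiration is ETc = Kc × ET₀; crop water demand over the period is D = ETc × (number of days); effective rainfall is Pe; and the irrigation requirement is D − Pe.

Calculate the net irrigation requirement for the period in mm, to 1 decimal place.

90.1 mm

Tmean = (30.2 + 21.5)/2 = 25.85 °C
ET₀ = 0.0023 × 15.80 × (25.85 + 17.8) × √8.7 = 0.0023 × 15.80 × 43.65 × 2.9496 = 4.6788 mm/d
ETc = Kc × ET₀ = 1.19 × 4.6788 = 5.5678 mm/d
Crop demand D = ETc × 30 d = 5.5678 × 30 = 167.034 mm
D − Pe = 167.034 − 76.9 = 90.134 mm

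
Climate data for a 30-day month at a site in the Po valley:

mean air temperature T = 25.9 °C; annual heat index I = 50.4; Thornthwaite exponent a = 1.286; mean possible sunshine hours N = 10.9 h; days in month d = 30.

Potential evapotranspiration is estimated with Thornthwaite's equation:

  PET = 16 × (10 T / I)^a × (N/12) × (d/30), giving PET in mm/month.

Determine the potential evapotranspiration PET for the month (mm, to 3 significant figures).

119 mm

10T/I = 10 × 25.9 / 50.4 = 5.1389
(10T/I)^a = 5.1389^1.286 = 8.2069
Uncorrected PET = 16 × 8.2069 = 131.310 mm
Correction = (N/12)(d/30) = (10.9/12)(30/30) = 0.9083
PET = 131.310 × 0.9083 = 119.269 mm/month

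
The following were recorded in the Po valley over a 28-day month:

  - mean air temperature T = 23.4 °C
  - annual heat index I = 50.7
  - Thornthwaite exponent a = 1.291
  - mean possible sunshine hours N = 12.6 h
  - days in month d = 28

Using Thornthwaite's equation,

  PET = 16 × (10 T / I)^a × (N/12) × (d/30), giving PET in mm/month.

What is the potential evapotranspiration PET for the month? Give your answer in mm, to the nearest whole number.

113 mm

10T/I = 10 × 23.4 / 50.7 = 4.6154
(10T/I)^a = 4.6154^1.291 = 7.2027
Uncorrected PET = 16 × 7.2027 = 115.243 mm
Correction = (N/12)(d/30) = (12.6/12)(28/30) = 0.9800
PET = 115.243 × 0.9800 = 112.938 mm/month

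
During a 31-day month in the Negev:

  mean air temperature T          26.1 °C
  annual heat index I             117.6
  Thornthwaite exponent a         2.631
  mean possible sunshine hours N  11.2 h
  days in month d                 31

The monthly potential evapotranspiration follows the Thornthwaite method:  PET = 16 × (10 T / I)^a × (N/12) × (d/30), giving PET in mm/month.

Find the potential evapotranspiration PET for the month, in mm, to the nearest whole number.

126 mm

10T/I = 10 × 26.1 / 117.6 = 2.2194
(10T/I)^a = 2.2194^2.631 = 8.1460
Uncorrected PET = 16 × 8.1460 = 130.336 mm
Correction = (N/12)(d/30) = (11.2/12)(31/30) = 0.9644
PET = 130.336 × 0.9644 = 125.696 mm/month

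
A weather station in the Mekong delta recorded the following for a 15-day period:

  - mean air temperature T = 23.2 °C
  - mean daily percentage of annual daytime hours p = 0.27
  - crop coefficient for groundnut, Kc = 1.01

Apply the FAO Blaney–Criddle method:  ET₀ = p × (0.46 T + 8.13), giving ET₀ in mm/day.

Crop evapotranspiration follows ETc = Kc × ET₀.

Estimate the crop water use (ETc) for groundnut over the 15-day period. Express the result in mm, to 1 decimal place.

ET₀ = 0.27 × (0.46 × 23.2 + 8.13) = 0.27 × 18.802 = 5.0765 mm/d
ETc = Kc × ET₀ = 1.01 × 5.0765 = 5.1273 mm/d
Over 15 days: 5.1273 × 15 = 76.910 mm

76.9 mm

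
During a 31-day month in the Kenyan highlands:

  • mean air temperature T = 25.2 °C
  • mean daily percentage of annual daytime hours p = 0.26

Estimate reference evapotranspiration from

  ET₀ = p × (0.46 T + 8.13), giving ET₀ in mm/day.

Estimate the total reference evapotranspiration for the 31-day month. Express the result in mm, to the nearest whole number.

159 mm

ET₀ = 0.26 × (0.46 × 25.2 + 8.13) = 0.26 × 19.722 = 5.1277 mm/d
Monthly total = 5.1277 × 31 = 158.959 mm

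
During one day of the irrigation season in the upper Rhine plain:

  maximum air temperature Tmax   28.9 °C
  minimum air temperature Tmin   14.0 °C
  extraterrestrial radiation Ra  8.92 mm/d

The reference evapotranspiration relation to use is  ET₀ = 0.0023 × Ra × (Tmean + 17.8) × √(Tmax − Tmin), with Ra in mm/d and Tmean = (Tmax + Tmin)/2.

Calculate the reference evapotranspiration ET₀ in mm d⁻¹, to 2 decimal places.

3.11 mm d⁻¹

Tmean = (28.9 + 14.0)/2 = 21.45 °C
ET₀ = 0.0023 × 8.92 × (21.45 + 17.8) × √14.9 = 0.0023 × 8.92 × 39.25 × 3.8601 = 3.1084 mm/d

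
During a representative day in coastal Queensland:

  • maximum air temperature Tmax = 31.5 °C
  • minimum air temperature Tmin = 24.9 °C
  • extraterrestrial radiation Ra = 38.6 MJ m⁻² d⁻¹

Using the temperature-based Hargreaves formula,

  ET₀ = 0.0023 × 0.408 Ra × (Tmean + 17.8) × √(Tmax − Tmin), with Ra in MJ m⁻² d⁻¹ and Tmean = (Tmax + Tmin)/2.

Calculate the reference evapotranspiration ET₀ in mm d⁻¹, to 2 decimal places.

Tmean = (31.5 + 24.9)/2 = 28.20 °C
0.408 Ra = 0.408 × 38.6 = 15.7488 mm/d equivalent
ET₀ = 0.0023 × 15.7488 × (28.20 + 17.8) × √6.6 = 0.0023 × 15.7488 × 46.00 × 2.5690 = 4.2805 mm/d

4.28 mm d⁻¹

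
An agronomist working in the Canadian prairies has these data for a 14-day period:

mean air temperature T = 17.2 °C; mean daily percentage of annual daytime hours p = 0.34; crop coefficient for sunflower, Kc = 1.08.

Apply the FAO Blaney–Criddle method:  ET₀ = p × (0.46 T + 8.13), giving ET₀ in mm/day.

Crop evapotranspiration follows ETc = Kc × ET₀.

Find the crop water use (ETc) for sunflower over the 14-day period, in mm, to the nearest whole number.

ET₀ = 0.34 × (0.46 × 17.2 + 8.13) = 0.34 × 16.042 = 5.4543 mm/d
ETc = Kc × ET₀ = 1.08 × 5.4543 = 5.8906 mm/d
Over 14 days: 5.8906 × 14 = 82.468 mm

82 mm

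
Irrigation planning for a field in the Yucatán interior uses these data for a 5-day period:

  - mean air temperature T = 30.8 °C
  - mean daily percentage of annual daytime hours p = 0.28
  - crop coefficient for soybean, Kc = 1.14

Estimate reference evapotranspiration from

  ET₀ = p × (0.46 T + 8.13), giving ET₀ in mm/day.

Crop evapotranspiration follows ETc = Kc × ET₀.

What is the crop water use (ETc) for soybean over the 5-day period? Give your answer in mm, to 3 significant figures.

35.6 mm

ET₀ = 0.28 × (0.46 × 30.8 + 8.13) = 0.28 × 22.298 = 6.2434 mm/d
ETc = Kc × ET₀ = 1.14 × 6.2434 = 7.1175 mm/d
Over 5 days: 7.1175 × 5 = 35.588 mm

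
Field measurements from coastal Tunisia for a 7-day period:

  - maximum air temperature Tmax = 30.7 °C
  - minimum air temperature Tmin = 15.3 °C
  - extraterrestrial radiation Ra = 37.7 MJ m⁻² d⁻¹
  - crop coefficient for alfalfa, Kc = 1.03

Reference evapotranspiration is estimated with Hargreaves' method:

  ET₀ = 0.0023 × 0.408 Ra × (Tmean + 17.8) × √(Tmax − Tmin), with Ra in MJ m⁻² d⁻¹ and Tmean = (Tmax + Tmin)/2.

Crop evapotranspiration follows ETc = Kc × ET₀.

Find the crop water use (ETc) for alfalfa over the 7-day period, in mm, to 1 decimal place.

40.8 mm

Tmean = (30.7 + 15.3)/2 = 23.00 °C
0.408 Ra = 0.408 × 37.7 = 15.3816 mm/d equivalent
ET₀ = 0.0023 × 15.3816 × (23.00 + 17.8) × √15.4 = 0.0023 × 15.3816 × 40.80 × 3.9243 = 5.6644 mm/d
ETc = Kc × ET₀ = 1.03 × 5.6644 = 5.8343 mm/d
Over 7 days: 5.8343 × 7 = 40.840 mm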